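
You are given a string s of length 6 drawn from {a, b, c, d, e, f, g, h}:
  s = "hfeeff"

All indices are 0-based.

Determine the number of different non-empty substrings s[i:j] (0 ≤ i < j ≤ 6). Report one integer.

rank | idx | suffix
   0 |   2 | eeff
   1 |   3 | eff
   2 |   5 | f
   3 |   1 | feeff
   4 |   4 | ff
   5 |   0 | hfeeff

SA = [2, 3, 5, 1, 4, 0]
rank  pair      lcp
   1  s[2:],s[3:]  1  'e'
   2  s[3:],s[5:]  0  ''
   3  s[5:],s[1:]  1  'f'
   4  s[1:],s[4:]  1  'f'
   5  s[4:],s[0:]  0  ''

n(n+1)/2 = 6·7/2 = 21
Σ LCP = 0 + 1 + 0 + 1 + 1 + 0 = 3
distinct = 21 − 3 = 18

18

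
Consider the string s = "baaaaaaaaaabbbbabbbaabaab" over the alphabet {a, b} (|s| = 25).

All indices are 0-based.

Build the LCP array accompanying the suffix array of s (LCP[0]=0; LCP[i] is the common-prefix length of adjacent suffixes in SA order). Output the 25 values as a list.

[0, 9, 8, 7, 6, 5, 4, 3, 2, 3, 3, 1, 2, 2, 4, 0, 1, 3, 4, 2, 1, 3, 2, 4, 3]

sorted suffixes:
  #0 SA[0]=1  'aaaaaaaaaabbbbabbbaabaab'
  #1 SA[1]=2  'aaaaaaaaabbbbabbbaabaab'
  #2 SA[2]=3  'aaaaaaaabbbbabbbaabaab'
  #3 SA[3]=4  'aaaaaaabbbbabbbaabaab'
  #4 SA[4]=5  'aaaaaabbbbabbbaabaab'
  #5 SA[5]=6  'aaaaabbbbabbbaabaab'
  #6 SA[6]=7  'aaaabbbbabbbaabaab'
  #7 SA[7]=8  'aaabbbbabbbaabaab'
  #8 SA[8]=22  'aab'
  #9 SA[9]=19  'aabaab'
  #10 SA[10]=9  'aabbbbabbbaabaab'
  #11 SA[11]=23  'ab'
  #12 SA[12]=20  'abaab'
  #13 SA[13]=15  'abbbaabaab'
  #14 SA[14]=10  'abbbbabbbaabaab'
  #15 SA[15]=24  'b'
  #16 SA[16]=0  'baaaaaaaaaabbbbabbbaabaab'
  #17 SA[17]=21  'baab'
  #18 SA[18]=18  'baabaab'
  #19 SA[19]=14  'babbbaabaab'
  #20 SA[20]=17  'bbaabaab'
  #21 SA[21]=13  'bbabbbaabaab'
  #22 SA[22]=16  'bbbaabaab'
  #23 SA[23]=12  'bbbabbbaabaab'
  #24 SA[24]=11  'bbbbabbbaabaab'

SA = [1, 2, 3, 4, 5, 6, 7, 8, 22, 19, 9, 23, 20, 15, 10, 24, 0, 21, 18, 14, 17, 13, 16, 12, 11]
[i] adj suffixes → lcp
  [1] 1/2 → 9 ('aaaaaaaaa')
  [2] 2/3 → 8 ('aaaaaaaa')
  [3] 3/4 → 7 ('aaaaaaa')
  [4] 4/5 → 6 ('aaaaaa')
  [5] 5/6 → 5 ('aaaaa')
  [6] 6/7 → 4 ('aaaa')
  [7] 7/8 → 3 ('aaa')
  [8] 8/22 → 2 ('aa')
  [9] 22/19 → 3 ('aab')
  [10] 19/9 → 3 ('aab')
  [11] 9/23 → 1 ('a')
  [12] 23/20 → 2 ('ab')
  [13] 20/15 → 2 ('ab')
  [14] 15/10 → 4 ('abbb')
  [15] 10/24 → 0 ('')
  [16] 24/0 → 1 ('b')
  [17] 0/21 → 3 ('baa')
  [18] 21/18 → 4 ('baab')
  [19] 18/14 → 2 ('ba')
  [20] 14/17 → 1 ('b')
  [21] 17/13 → 3 ('bba')
  [22] 13/16 → 2 ('bb')
  [23] 16/12 → 4 ('bbba')
  [24] 12/11 → 3 ('bbb')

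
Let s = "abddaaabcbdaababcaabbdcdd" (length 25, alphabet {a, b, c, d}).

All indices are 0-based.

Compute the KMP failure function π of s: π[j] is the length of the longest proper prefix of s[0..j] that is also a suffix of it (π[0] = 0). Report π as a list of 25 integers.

π[0] = 0
j=1 s[j]='b': π[1]=0 (border '')
j=2 s[j]='d': π[2]=0 (border '')
j=3 s[j]='d': π[3]=0 (border '')
j=4 s[j]='a': π[4]=1 (border 'a')
j=5 s[j]='a': k: 1→0; π[5]=1 (border 'a')
j=6 s[j]='a': k: 1→0; π[6]=1 (border 'a')
j=7 s[j]='b': π[7]=2 (border 'ab')
j=8 s[j]='c': k: 2→0; π[8]=0 (border '')
j=9 s[j]='b': π[9]=0 (border '')
j=10 s[j]='d': π[10]=0 (border '')
j=11 s[j]='a': π[11]=1 (border 'a')
j=12 s[j]='a': k: 1→0; π[12]=1 (border 'a')
j=13 s[j]='b': π[13]=2 (border 'ab')
j=14 s[j]='a': k: 2→0; π[14]=1 (border 'a')
j=15 s[j]='b': π[15]=2 (border 'ab')
j=16 s[j]='c': k: 2→0; π[16]=0 (border '')
j=17 s[j]='a': π[17]=1 (border 'a')
j=18 s[j]='a': k: 1→0; π[18]=1 (border 'a')
j=19 s[j]='b': π[19]=2 (border 'ab')
j=20 s[j]='b': k: 2→0; π[20]=0 (border '')
j=21 s[j]='d': π[21]=0 (border '')
j=22 s[j]='c': π[22]=0 (border '')
j=23 s[j]='d': π[23]=0 (border '')
j=24 s[j]='d': π[24]=0 (border '')

[0, 0, 0, 0, 1, 1, 1, 2, 0, 0, 0, 1, 1, 2, 1, 2, 0, 1, 1, 2, 0, 0, 0, 0, 0]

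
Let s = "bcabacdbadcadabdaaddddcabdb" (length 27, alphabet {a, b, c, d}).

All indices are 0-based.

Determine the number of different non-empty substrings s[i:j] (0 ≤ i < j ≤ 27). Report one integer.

rank→(start, suffix):
  0 → (16, 'aaddddcabdb')
  1 → (2, 'abacdbadcadabdaaddddcabdb')
  2 → (13, 'abdaaddddcabdb')
  3 → (23, 'abdb')
  4 → (4, 'acdbadcadabdaaddddcabdb')
  5 → (11, 'adabdaaddddcabdb')
  6 → (8, 'adcadabdaaddddcabdb')
  7 → (17, 'addddcabdb')
  8 → (26, 'b')
  9 → (3, 'bacdbadcadabdaaddddcabdb')
  10 → (7, 'badcadabdaaddddcabdb')
  11 → (0, 'bcabacdbadcadabdaaddddcabdb')
  12 → (14, 'bdaaddddcabdb')
  13 → (24, 'bdb')
  14 → (1, 'cabacdbadcadabdaaddddcabdb')
  15 → (22, 'cabdb')
  16 → (10, 'cadabdaaddddcabdb')
  17 → (5, 'cdbadcadabdaaddddcabdb')
  18 → (15, 'daaddddcabdb')
  19 → (12, 'dabdaaddddcabdb')
  20 → (25, 'db')
  21 → (6, 'dbadcadabdaaddddcabdb')
  22 → (21, 'dcabdb')
  23 → (9, 'dcadabdaaddddcabdb')
  24 → (20, 'ddcabdb')
  25 → (19, 'dddcabdb')
  26 → (18, 'ddddcabdb')

SA = [16, 2, 13, 23, 4, 11, 8, 17, 26, 3, 7, 0, 14, 24, 1, 22, 10, 5, 15, 12, 25, 6, 21, 9, 20, 19, 18]
i: (SA[i-1],SA[i]) lcp shared
  1: (16,2) 1 'a'
  2: (2,13) 2 'ab'
  3: (13,23) 3 'abd'
  4: (23,4) 1 'a'
  5: (4,11) 1 'a'
  6: (11,8) 2 'ad'
  7: (8,17) 2 'ad'
  8: (17,26) 0 ''
  9: (26,3) 1 'b'
  10: (3,7) 2 'ba'
  11: (7,0) 1 'b'
  12: (0,14) 1 'b'
  13: (14,24) 2 'bd'
  14: (24,1) 0 ''
  15: (1,22) 3 'cab'
  16: (22,10) 2 'ca'
  17: (10,5) 1 'c'
  18: (5,15) 0 ''
  19: (15,12) 2 'da'
  20: (12,25) 1 'd'
  21: (25,6) 2 'db'
  22: (6,21) 1 'd'
  23: (21,9) 3 'dca'
  24: (9,20) 1 'd'
  25: (20,19) 2 'dd'
  26: (19,18) 3 'ddd'

n(n+1)/2 = 27·28/2 = 378
Σ LCP = 0 + 1 + 2 + 3 + 1 + 1 + 2 + 2 + 0 + 1 + 2 + 1 + 1 + 2 + 0 + 3 + 2 + 1 + 0 + 2 + 1 + 2 + 1 + 3 + 1 + 2 + 3 = 40
distinct = 378 − 40 = 338

338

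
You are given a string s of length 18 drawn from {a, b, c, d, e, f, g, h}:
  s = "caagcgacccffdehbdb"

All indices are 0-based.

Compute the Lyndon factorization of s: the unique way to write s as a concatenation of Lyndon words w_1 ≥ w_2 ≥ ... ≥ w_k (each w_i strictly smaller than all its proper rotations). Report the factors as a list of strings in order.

emit factor 1: 'c' (i=0, period=1)
emit factor 2: 'aagcgacccffdehbdb' (i=1, period=17)

["c", "aagcgacccffdehbdb"]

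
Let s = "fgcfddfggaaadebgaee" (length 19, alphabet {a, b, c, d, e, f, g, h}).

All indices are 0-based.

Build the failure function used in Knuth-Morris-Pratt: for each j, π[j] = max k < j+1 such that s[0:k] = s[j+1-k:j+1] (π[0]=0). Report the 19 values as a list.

[0, 0, 0, 1, 0, 0, 1, 2, 0, 0, 0, 0, 0, 0, 0, 0, 0, 0, 0]

π[0] = 0
j=1 s[j]='g': π[1]=0 (border '')
j=2 s[j]='c': π[2]=0 (border '')
j=3 s[j]='f': π[3]=1 (border 'f')
j=4 s[j]='d': k: 1→0; π[4]=0 (border '')
j=5 s[j]='d': π[5]=0 (border '')
j=6 s[j]='f': π[6]=1 (border 'f')
j=7 s[j]='g': π[7]=2 (border 'fg')
j=8 s[j]='g': k: 2→0; π[8]=0 (border '')
j=9 s[j]='a': π[9]=0 (border '')
j=10 s[j]='a': π[10]=0 (border '')
j=11 s[j]='a': π[11]=0 (border '')
j=12 s[j]='d': π[12]=0 (border '')
j=13 s[j]='e': π[13]=0 (border '')
j=14 s[j]='b': π[14]=0 (border '')
j=15 s[j]='g': π[15]=0 (border '')
j=16 s[j]='a': π[16]=0 (border '')
j=17 s[j]='e': π[17]=0 (border '')
j=18 s[j]='e': π[18]=0 (border '')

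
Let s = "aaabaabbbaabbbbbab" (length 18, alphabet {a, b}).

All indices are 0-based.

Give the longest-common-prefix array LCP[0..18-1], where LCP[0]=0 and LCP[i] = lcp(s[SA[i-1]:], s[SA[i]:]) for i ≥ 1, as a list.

[0, 2, 3, 5, 1, 2, 2, 4, 0, 1, 6, 2, 1, 3, 2, 4, 3, 4]

sorted suffixes:
  #0 SA[0]=0  'aaabaabbbaabbbbbab'
  #1 SA[1]=1  'aabaabbbaabbbbbab'
  #2 SA[2]=4  'aabbbaabbbbbab'
  #3 SA[3]=9  'aabbbbbab'
  #4 SA[4]=16  'ab'
  #5 SA[5]=2  'abaabbbaabbbbbab'
  #6 SA[6]=5  'abbbaabbbbbab'
  #7 SA[7]=10  'abbbbbab'
  #8 SA[8]=17  'b'
  #9 SA[9]=3  'baabbbaabbbbbab'
  #10 SA[10]=8  'baabbbbbab'
  #11 SA[11]=15  'bab'
  #12 SA[12]=7  'bbaabbbbbab'
  #13 SA[13]=14  'bbab'
  #14 SA[14]=6  'bbbaabbbbbab'
  #15 SA[15]=13  'bbbab'
  #16 SA[16]=12  'bbbbab'
  #17 SA[17]=11  'bbbbbab'

SA = [0, 1, 4, 9, 16, 2, 5, 10, 17, 3, 8, 15, 7, 14, 6, 13, 12, 11]
i: (SA[i-1],SA[i]) lcp shared
  1: (0,1) 2 'aa'
  2: (1,4) 3 'aab'
  3: (4,9) 5 'aabbb'
  4: (9,16) 1 'a'
  5: (16,2) 2 'ab'
  6: (2,5) 2 'ab'
  7: (5,10) 4 'abbb'
  8: (10,17) 0 ''
  9: (17,3) 1 'b'
  10: (3,8) 6 'baabbb'
  11: (8,15) 2 'ba'
  12: (15,7) 1 'b'
  13: (7,14) 3 'bba'
  14: (14,6) 2 'bb'
  15: (6,13) 4 'bbba'
  16: (13,12) 3 'bbb'
  17: (12,11) 4 'bbbb'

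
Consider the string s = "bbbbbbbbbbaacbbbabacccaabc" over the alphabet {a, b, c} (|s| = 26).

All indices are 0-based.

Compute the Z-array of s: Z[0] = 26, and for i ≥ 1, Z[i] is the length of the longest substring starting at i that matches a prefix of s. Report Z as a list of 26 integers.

Z[0]=26
i=1: outside box; Z[1]=9 extend→box=[1,10)
i=2: min(r-i=8, Z[1]=9)=8; Z[2]=8
i=3: min(r-i=7, Z[2]=8)=7; Z[3]=7
i=4: min(r-i=6, Z[3]=7)=6; Z[4]=6
i=5: min(r-i=5, Z[4]=6)=5; Z[5]=5
i=6: min(r-i=4, Z[5]=5)=4; Z[6]=4
i=7: min(r-i=3, Z[6]=4)=3; Z[7]=3
i=8: min(r-i=2, Z[7]=3)=2; Z[8]=2
i=9: min(r-i=1, Z[8]=2)=1; Z[9]=1
i=10: outside box; Z[10]=0
i=11: outside box; Z[11]=0
i=12: outside box; Z[12]=0
i=13: outside box; Z[13]=3 extend→box=[13,16)
i=14: min(r-i=2, Z[1]=9)=2; Z[14]=2
i=15: min(r-i=1, Z[2]=8)=1; Z[15]=1
i=16: outside box; Z[16]=0
i=17: outside box; Z[17]=1 extend→box=[17,18)
i=18: outside box; Z[18]=0
i=19: outside box; Z[19]=0
i=20: outside box; Z[20]=0
i=21: outside box; Z[21]=0
i=22: outside box; Z[22]=0
i=23: outside box; Z[23]=0
i=24: outside box; Z[24]=1 extend→box=[24,25)
i=25: outside box; Z[25]=0

[26, 9, 8, 7, 6, 5, 4, 3, 2, 1, 0, 0, 0, 3, 2, 1, 0, 1, 0, 0, 0, 0, 0, 0, 1, 0]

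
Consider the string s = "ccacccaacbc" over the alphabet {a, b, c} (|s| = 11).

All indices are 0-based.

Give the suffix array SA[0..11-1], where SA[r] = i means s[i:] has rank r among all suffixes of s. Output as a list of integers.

[6, 7, 2, 9, 10, 5, 1, 8, 4, 0, 3]

rank→(start, suffix):
  0 → (6, 'aacbc')
  1 → (7, 'acbc')
  2 → (2, 'acccaacbc')
  3 → (9, 'bc')
  4 → (10, 'c')
  5 → (5, 'caacbc')
  6 → (1, 'cacccaacbc')
  7 → (8, 'cbc')
  8 → (4, 'ccaacbc')
  9 → (0, 'ccacccaacbc')
  10 → (3, 'cccaacbc')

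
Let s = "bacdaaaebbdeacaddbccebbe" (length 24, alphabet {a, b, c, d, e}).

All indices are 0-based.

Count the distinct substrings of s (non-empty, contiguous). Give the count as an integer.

rank | idx | suffix
   0 |   4 | aaaebbdeacaddbccebbe
   1 |   5 | aaebbdeacaddbccebbe
   2 |  12 | acaddbccebbe
   3 |   1 | acdaaaebbdeacaddbccebbe
   4 |  14 | addbccebbe
   5 |   6 | aebbdeacaddbccebbe
   6 |   0 | bacdaaaebbdeacaddbccebbe
   7 |   8 | bbdeacaddbccebbe
   8 |  21 | bbe
   9 |  17 | bccebbe
  10 |   9 | bdeacaddbccebbe
  11 |  22 | be
  12 |  13 | caddbccebbe
  13 |  18 | ccebbe
  14 |   2 | cdaaaebbdeacaddbccebbe
  15 |  19 | cebbe
  16 |   3 | daaaebbdeacaddbccebbe
  17 |  16 | dbccebbe
  18 |  15 | ddbccebbe
  19 |  10 | deacaddbccebbe
  20 |  23 | e
  21 |  11 | eacaddbccebbe
  22 |   7 | ebbdeacaddbccebbe
  23 |  20 | ebbe

SA = [4, 5, 12, 1, 14, 6, 0, 8, 21, 17, 9, 22, 13, 18, 2, 19, 3, 16, 15, 10, 23, 11, 7, 20]
rank  pair      lcp
   1  s[4:],s[5:]  2  'aa'
   2  s[5:],s[12:]  1  'a'
   3  s[12:],s[1:]  2  'ac'
   4  s[1:],s[14:]  1  'a'
   5  s[14:],s[6:]  1  'a'
   6  s[6:],s[0:]  0  ''
   7  s[0:],s[8:]  1  'b'
   8  s[8:],s[21:]  2  'bb'
   9  s[21:],s[17:]  1  'b'
  10  s[17:],s[9:]  1  'b'
  11  s[9:],s[22:]  1  'b'
  12  s[22:],s[13:]  0  ''
  13  s[13:],s[18:]  1  'c'
  14  s[18:],s[2:]  1  'c'
  15  s[2:],s[19:]  1  'c'
  16  s[19:],s[3:]  0  ''
  17  s[3:],s[16:]  1  'd'
  18  s[16:],s[15:]  1  'd'
  19  s[15:],s[10:]  1  'd'
  20  s[10:],s[23:]  0  ''
  21  s[23:],s[11:]  1  'e'
  22  s[11:],s[7:]  1  'e'
  23  s[7:],s[20:]  3  'ebb'

n(n+1)/2 = 24·25/2 = 300
Σ LCP = 0 + 2 + 1 + 2 + 1 + 1 + 0 + 1 + 2 + 1 + 1 + 1 + 0 + 1 + 1 + 1 + 0 + 1 + 1 + 1 + 0 + 1 + 1 + 3 = 24
distinct = 300 − 24 = 276

276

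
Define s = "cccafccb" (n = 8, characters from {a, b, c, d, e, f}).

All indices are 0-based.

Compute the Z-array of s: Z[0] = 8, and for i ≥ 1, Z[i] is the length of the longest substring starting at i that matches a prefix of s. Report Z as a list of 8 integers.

[8, 2, 1, 0, 0, 2, 1, 0]

Z[0]=8
i=1: i≥r, start 0; Z[1]=2 grow→box=[1,3)
i=2: min(r-i=1, Z[1]=2)=1; Z[2]=1
i=3: i≥r, start 0; Z[3]=0
i=4: i≥r, start 0; Z[4]=0
i=5: i≥r, start 0; Z[5]=2 grow→box=[5,7)
i=6: min(r-i=1, Z[1]=2)=1; Z[6]=1
i=7: i≥r, start 0; Z[7]=0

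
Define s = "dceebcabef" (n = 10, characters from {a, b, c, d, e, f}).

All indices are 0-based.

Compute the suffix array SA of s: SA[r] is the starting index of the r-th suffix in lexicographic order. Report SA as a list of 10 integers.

[6, 4, 7, 5, 1, 0, 3, 2, 8, 9]

rank→(start, suffix):
  0 → (6, 'abef')
  1 → (4, 'bcabef')
  2 → (7, 'bef')
  3 → (5, 'cabef')
  4 → (1, 'ceebcabef')
  5 → (0, 'dceebcabef')
  6 → (3, 'ebcabef')
  7 → (2, 'eebcabef')
  8 → (8, 'ef')
  9 → (9, 'f')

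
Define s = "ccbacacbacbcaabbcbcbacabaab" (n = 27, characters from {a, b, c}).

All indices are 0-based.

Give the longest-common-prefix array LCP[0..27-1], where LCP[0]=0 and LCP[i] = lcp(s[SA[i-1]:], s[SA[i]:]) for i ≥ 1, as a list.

rank→(start, suffix):
  0 → (24, 'aab')
  1 → (12, 'aabbcbcbacabaab')
  2 → (25, 'ab')
  3 → (22, 'abaab')
  4 → (13, 'abbcbcbacabaab')
  5 → (20, 'acabaab')
  6 → (3, 'acacbacbcaabbcbcbacabaab')
  7 → (5, 'acbacbcaabbcbcbacabaab')
  8 → (8, 'acbcaabbcbcbacabaab')
  9 → (26, 'b')
  10 → (23, 'baab')
  11 → (19, 'bacabaab')
  12 → (2, 'bacacbacbcaabbcbcbacabaab')
  13 → (7, 'bacbcaabbcbcbacabaab')
  14 → (14, 'bbcbcbacabaab')
  15 → (10, 'bcaabbcbcbacabaab')
  16 → (17, 'bcbacabaab')
  17 → (15, 'bcbcbacabaab')
  18 → (11, 'caabbcbcbacabaab')
  19 → (21, 'cabaab')
  20 → (4, 'cacbacbcaabbcbcbacabaab')
  21 → (18, 'cbacabaab')
  22 → (1, 'cbacacbacbcaabbcbcbacabaab')
  23 → (6, 'cbacbcaabbcbcbacabaab')
  24 → (9, 'cbcaabbcbcbacabaab')
  25 → (16, 'cbcbacabaab')
  26 → (0, 'ccbacacbacbcaabbcbcbacabaab')

SA = [24, 12, 25, 22, 13, 20, 3, 5, 8, 26, 23, 19, 2, 7, 14, 10, 17, 15, 11, 21, 4, 18, 1, 6, 9, 16, 0]
i: (SA[i-1],SA[i]) lcp shared
  1: (24,12) 3 'aab'
  2: (12,25) 1 'a'
  3: (25,22) 2 'ab'
  4: (22,13) 2 'ab'
  5: (13,20) 1 'a'
  6: (20,3) 3 'aca'
  7: (3,5) 2 'ac'
  8: (5,8) 3 'acb'
  9: (8,26) 0 ''
  10: (26,23) 1 'b'
  11: (23,19) 2 'ba'
  12: (19,2) 4 'baca'
  13: (2,7) 3 'bac'
  14: (7,14) 1 'b'
  15: (14,10) 1 'b'
  16: (10,17) 2 'bc'
  17: (17,15) 3 'bcb'
  18: (15,11) 0 ''
  19: (11,21) 2 'ca'
  20: (21,4) 2 'ca'
  21: (4,18) 1 'c'
  22: (18,1) 5 'cbaca'
  23: (1,6) 4 'cbac'
  24: (6,9) 2 'cb'
  25: (9,16) 3 'cbc'
  26: (16,0) 1 'c'

[0, 3, 1, 2, 2, 1, 3, 2, 3, 0, 1, 2, 4, 3, 1, 1, 2, 3, 0, 2, 2, 1, 5, 4, 2, 3, 1]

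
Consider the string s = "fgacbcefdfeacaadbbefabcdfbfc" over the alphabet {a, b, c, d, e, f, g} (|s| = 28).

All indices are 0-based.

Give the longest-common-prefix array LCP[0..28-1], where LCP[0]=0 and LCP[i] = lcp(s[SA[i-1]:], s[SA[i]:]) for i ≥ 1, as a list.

rank→(start, suffix):
  0 → (13, 'aadbbefabcdfbfc')
  1 → (20, 'abcdfbfc')
  2 → (11, 'acaadbbefabcdfbfc')
  3 → (2, 'acbcefdfeacaadbbefabcdfbfc')
  4 → (14, 'adbbefabcdfbfc')
  5 → (16, 'bbefabcdfbfc')
  6 → (21, 'bcdfbfc')
  7 → (4, 'bcefdfeacaadbbefabcdfbfc')
  8 → (17, 'befabcdfbfc')
  9 → (25, 'bfc')
  10 → (27, 'c')
  11 → (12, 'caadbbefabcdfbfc')
  12 → (3, 'cbcefdfeacaadbbefabcdfbfc')
  13 → (22, 'cdfbfc')
  14 → (5, 'cefdfeacaadbbefabcdfbfc')
  15 → (15, 'dbbefabcdfbfc')
  16 → (23, 'dfbfc')
  17 → (8, 'dfeacaadbbefabcdfbfc')
  18 → (10, 'eacaadbbefabcdfbfc')
  19 → (18, 'efabcdfbfc')
  20 → (6, 'efdfeacaadbbefabcdfbfc')
  21 → (19, 'fabcdfbfc')
  22 → (24, 'fbfc')
  23 → (26, 'fc')
  24 → (7, 'fdfeacaadbbefabcdfbfc')
  25 → (9, 'feacaadbbefabcdfbfc')
  26 → (0, 'fgacbcefdfeacaadbbefabcdfbfc')
  27 → (1, 'gacbcefdfeacaadbbefabcdfbfc')

SA = [13, 20, 11, 2, 14, 16, 21, 4, 17, 25, 27, 12, 3, 22, 5, 15, 23, 8, 10, 18, 6, 19, 24, 26, 7, 9, 0, 1]
i: (SA[i-1],SA[i]) lcp shared
  1: (13,20) 1 'a'
  2: (20,11) 1 'a'
  3: (11,2) 2 'ac'
  4: (2,14) 1 'a'
  5: (14,16) 0 ''
  6: (16,21) 1 'b'
  7: (21,4) 2 'bc'
  8: (4,17) 1 'b'
  9: (17,25) 1 'b'
  10: (25,27) 0 ''
  11: (27,12) 1 'c'
  12: (12,3) 1 'c'
  13: (3,22) 1 'c'
  14: (22,5) 1 'c'
  15: (5,15) 0 ''
  16: (15,23) 1 'd'
  17: (23,8) 2 'df'
  18: (8,10) 0 ''
  19: (10,18) 1 'e'
  20: (18,6) 2 'ef'
  21: (6,19) 0 ''
  22: (19,24) 1 'f'
  23: (24,26) 1 'f'
  24: (26,7) 1 'f'
  25: (7,9) 1 'f'
  26: (9,0) 1 'f'
  27: (0,1) 0 ''

[0, 1, 1, 2, 1, 0, 1, 2, 1, 1, 0, 1, 1, 1, 1, 0, 1, 2, 0, 1, 2, 0, 1, 1, 1, 1, 1, 0]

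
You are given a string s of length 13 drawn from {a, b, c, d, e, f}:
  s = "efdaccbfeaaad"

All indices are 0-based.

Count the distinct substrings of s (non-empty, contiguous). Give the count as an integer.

83

sorted suffixes:
  #0 SA[0]=9  'aaad'
  #1 SA[1]=10  'aad'
  #2 SA[2]=3  'accbfeaaad'
  #3 SA[3]=11  'ad'
  #4 SA[4]=6  'bfeaaad'
  #5 SA[5]=5  'cbfeaaad'
  #6 SA[6]=4  'ccbfeaaad'
  #7 SA[7]=12  'd'
  #8 SA[8]=2  'daccbfeaaad'
  #9 SA[9]=8  'eaaad'
  #10 SA[10]=0  'efdaccbfeaaad'
  #11 SA[11]=1  'fdaccbfeaaad'
  #12 SA[12]=7  'feaaad'

SA = [9, 10, 3, 11, 6, 5, 4, 12, 2, 8, 0, 1, 7]
[i] adj suffixes → lcp
  [1] 9/10 → 2 ('aa')
  [2] 10/3 → 1 ('a')
  [3] 3/11 → 1 ('a')
  [4] 11/6 → 0 ('')
  [5] 6/5 → 0 ('')
  [6] 5/4 → 1 ('c')
  [7] 4/12 → 0 ('')
  [8] 12/2 → 1 ('d')
  [9] 2/8 → 0 ('')
  [10] 8/0 → 1 ('e')
  [11] 0/1 → 0 ('')
  [12] 1/7 → 1 ('f')

n(n+1)/2 = 13·14/2 = 91
Σ LCP = 0 + 2 + 1 + 1 + 0 + 0 + 1 + 0 + 1 + 0 + 1 + 0 + 1 = 8
distinct = 91 − 8 = 83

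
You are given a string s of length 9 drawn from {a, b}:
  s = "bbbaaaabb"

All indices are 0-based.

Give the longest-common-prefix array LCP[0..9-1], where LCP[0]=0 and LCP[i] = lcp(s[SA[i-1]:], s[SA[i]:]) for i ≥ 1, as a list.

[0, 3, 2, 1, 0, 1, 1, 2, 2]

rank | idx | suffix
   0 |   3 | aaaabb
   1 |   4 | aaabb
   2 |   5 | aabb
   3 |   6 | abb
   4 |   8 | b
   5 |   2 | baaaabb
   6 |   7 | bb
   7 |   1 | bbaaaabb
   8 |   0 | bbbaaaabb

SA = [3, 4, 5, 6, 8, 2, 7, 1, 0]
i: (SA[i-1],SA[i]) lcp shared
  1: (3,4) 3 'aaa'
  2: (4,5) 2 'aa'
  3: (5,6) 1 'a'
  4: (6,8) 0 ''
  5: (8,2) 1 'b'
  6: (2,7) 1 'b'
  7: (7,1) 2 'bb'
  8: (1,0) 2 'bb'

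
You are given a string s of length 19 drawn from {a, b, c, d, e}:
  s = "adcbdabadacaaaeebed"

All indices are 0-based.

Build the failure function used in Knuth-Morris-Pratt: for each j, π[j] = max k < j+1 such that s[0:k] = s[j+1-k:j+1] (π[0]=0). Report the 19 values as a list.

π[0] = 0
j=1 s[j]='d': π[1]=0 (border '')
j=2 s[j]='c': π[2]=0 (border '')
j=3 s[j]='b': π[3]=0 (border '')
j=4 s[j]='d': π[4]=0 (border '')
j=5 s[j]='a': π[5]=1 (border 'a')
j=6 s[j]='b': k: 1→0; π[6]=0 (border '')
j=7 s[j]='a': π[7]=1 (border 'a')
j=8 s[j]='d': π[8]=2 (border 'ad')
j=9 s[j]='a': k: 2→0; π[9]=1 (border 'a')
j=10 s[j]='c': k: 1→0; π[10]=0 (border '')
j=11 s[j]='a': π[11]=1 (border 'a')
j=12 s[j]='a': k: 1→0; π[12]=1 (border 'a')
j=13 s[j]='a': k: 1→0; π[13]=1 (border 'a')
j=14 s[j]='e': k: 1→0; π[14]=0 (border '')
j=15 s[j]='e': π[15]=0 (border '')
j=16 s[j]='b': π[16]=0 (border '')
j=17 s[j]='e': π[17]=0 (border '')
j=18 s[j]='d': π[18]=0 (border '')

[0, 0, 0, 0, 0, 1, 0, 1, 2, 1, 0, 1, 1, 1, 0, 0, 0, 0, 0]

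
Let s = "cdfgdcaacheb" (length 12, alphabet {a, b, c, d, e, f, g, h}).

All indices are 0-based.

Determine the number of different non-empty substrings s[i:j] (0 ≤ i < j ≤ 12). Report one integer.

74

rank | idx | suffix
   0 |   6 | aacheb
   1 |   7 | acheb
   2 |  11 | b
   3 |   5 | caacheb
   4 |   0 | cdfgdcaacheb
   5 |   8 | cheb
   6 |   4 | dcaacheb
   7 |   1 | dfgdcaacheb
   8 |  10 | eb
   9 |   2 | fgdcaacheb
  10 |   3 | gdcaacheb
  11 |   9 | heb

SA = [6, 7, 11, 5, 0, 8, 4, 1, 10, 2, 3, 9]
rank  pair      lcp
   1  s[6:],s[7:]  1  'a'
   2  s[7:],s[11:]  0  ''
   3  s[11:],s[5:]  0  ''
   4  s[5:],s[0:]  1  'c'
   5  s[0:],s[8:]  1  'c'
   6  s[8:],s[4:]  0  ''
   7  s[4:],s[1:]  1  'd'
   8  s[1:],s[10:]  0  ''
   9  s[10:],s[2:]  0  ''
  10  s[2:],s[3:]  0  ''
  11  s[3:],s[9:]  0  ''

n(n+1)/2 = 12·13/2 = 78
Σ LCP = 0 + 1 + 0 + 0 + 1 + 1 + 0 + 1 + 0 + 0 + 0 + 0 = 4
distinct = 78 − 4 = 74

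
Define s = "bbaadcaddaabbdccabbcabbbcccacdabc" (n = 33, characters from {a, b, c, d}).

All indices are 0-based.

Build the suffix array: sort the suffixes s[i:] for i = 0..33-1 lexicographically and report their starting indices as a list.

rank | idx | suffix
   0 |   9 | aabbdccabbcabbbcccacdabc
   1 |   2 | aadcaddaabbdccabbcabbbcccacdabc
   2 |  20 | abbbcccacdabc
   3 |  16 | abbcabbbcccacdabc
   4 |  10 | abbdccabbcabbbcccacdabc
   5 |  30 | abc
   6 |  27 | acdabc
   7 |   3 | adcaddaabbdccabbcabbbcccacdabc
   8 |   6 | addaabbdccabbcabbbcccacdabc
   9 |   1 | baadcaddaabbdccabbcabbbcccacdabc
  10 |   0 | bbaadcaddaabbdccabbcabbbcccacdabc
  11 |  21 | bbbcccacdabc
  12 |  17 | bbcabbbcccacdabc
  13 |  22 | bbcccacdabc
  14 |  11 | bbdccabbcabbbcccacdabc
  15 |  31 | bc
  16 |  18 | bcabbbcccacdabc
  17 |  23 | bcccacdabc
  18 |  12 | bdccabbcabbbcccacdabc
  19 |  32 | c
  20 |  19 | cabbbcccacdabc
  21 |  15 | cabbcabbbcccacdabc
  22 |  26 | cacdabc
  23 |   5 | caddaabbdccabbcabbbcccacdabc
  24 |  14 | ccabbcabbbcccacdabc
  25 |  25 | ccacdabc
  26 |  24 | cccacdabc
  27 |  28 | cdabc
  28 |   8 | daabbdccabbcabbbcccacdabc
  29 |  29 | dabc
  30 |   4 | dcaddaabbdccabbcabbbcccacdabc
  31 |  13 | dccabbcabbbcccacdabc
  32 |   7 | ddaabbdccabbcabbbcccacdabc

[9, 2, 20, 16, 10, 30, 27, 3, 6, 1, 0, 21, 17, 22, 11, 31, 18, 23, 12, 32, 19, 15, 26, 5, 14, 25, 24, 28, 8, 29, 4, 13, 7]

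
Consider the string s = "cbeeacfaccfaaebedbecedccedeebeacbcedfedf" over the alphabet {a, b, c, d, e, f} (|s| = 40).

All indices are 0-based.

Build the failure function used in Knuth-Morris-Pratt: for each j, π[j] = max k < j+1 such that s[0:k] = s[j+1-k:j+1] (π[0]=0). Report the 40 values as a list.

π[0] = 0
j=1 s[j]='b': π[1]=0 (border '')
j=2 s[j]='e': π[2]=0 (border '')
j=3 s[j]='e': π[3]=0 (border '')
j=4 s[j]='a': π[4]=0 (border '')
j=5 s[j]='c': π[5]=1 (border 'c')
j=6 s[j]='f': k: 1→0; π[6]=0 (border '')
j=7 s[j]='a': π[7]=0 (border '')
j=8 s[j]='c': π[8]=1 (border 'c')
j=9 s[j]='c': k: 1→0; π[9]=1 (border 'c')
j=10 s[j]='f': k: 1→0; π[10]=0 (border '')
j=11 s[j]='a': π[11]=0 (border '')
j=12 s[j]='a': π[12]=0 (border '')
j=13 s[j]='e': π[13]=0 (border '')
j=14 s[j]='b': π[14]=0 (border '')
j=15 s[j]='e': π[15]=0 (border '')
j=16 s[j]='d': π[16]=0 (border '')
j=17 s[j]='b': π[17]=0 (border '')
j=18 s[j]='e': π[18]=0 (border '')
j=19 s[j]='c': π[19]=1 (border 'c')
j=20 s[j]='e': k: 1→0; π[20]=0 (border '')
j=21 s[j]='d': π[21]=0 (border '')
j=22 s[j]='c': π[22]=1 (border 'c')
j=23 s[j]='c': k: 1→0; π[23]=1 (border 'c')
j=24 s[j]='e': k: 1→0; π[24]=0 (border '')
j=25 s[j]='d': π[25]=0 (border '')
j=26 s[j]='e': π[26]=0 (border '')
j=27 s[j]='e': π[27]=0 (border '')
j=28 s[j]='b': π[28]=0 (border '')
j=29 s[j]='e': π[29]=0 (border '')
j=30 s[j]='a': π[30]=0 (border '')
j=31 s[j]='c': π[31]=1 (border 'c')
j=32 s[j]='b': π[32]=2 (border 'cb')
j=33 s[j]='c': k: 2→0; π[33]=1 (border 'c')
j=34 s[j]='e': k: 1→0; π[34]=0 (border '')
j=35 s[j]='d': π[35]=0 (border '')
j=36 s[j]='f': π[36]=0 (border '')
j=37 s[j]='e': π[37]=0 (border '')
j=38 s[j]='d': π[38]=0 (border '')
j=39 s[j]='f': π[39]=0 (border '')

[0, 0, 0, 0, 0, 1, 0, 0, 1, 1, 0, 0, 0, 0, 0, 0, 0, 0, 0, 1, 0, 0, 1, 1, 0, 0, 0, 0, 0, 0, 0, 1, 2, 1, 0, 0, 0, 0, 0, 0]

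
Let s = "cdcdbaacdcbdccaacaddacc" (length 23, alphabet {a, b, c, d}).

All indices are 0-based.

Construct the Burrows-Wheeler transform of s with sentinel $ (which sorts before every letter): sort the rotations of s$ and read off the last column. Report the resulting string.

ccbadacdcccadadda$dccbca

rank  rotation                  last
    0  $cdcdbaacdcbdccaacaddacc  c
    1  aacaddacc$cdcdbaacdcbdcc  c
    2  aacdcbdccaacaddacc$cdcdb  b
    3  acaddacc$cdcdbaacdcbdcca  a
    4  acc$cdcdbaacdcbdccaacadd  d
    5  acdcbdccaacaddacc$cdcdba  a
    6  addacc$cdcdbaacdcbdccaac  c
    7  baacdcbdccaacaddacc$cdcd  d
    8  bdccaacaddacc$cdcdbaacdc  c
    9  c$cdcdbaacdcbdccaacaddac  c
   10  caacaddacc$cdcdbaacdcbdc  c
   11  caddacc$cdcdbaacdcbdccaa  a
   12  cbdccaacaddacc$cdcdbaacd  d
   13  cc$cdcdbaacdcbdccaacadda  a
   14  ccaacaddacc$cdcdbaacdcbd  d
   15  cdbaacdcbdccaacaddacc$cd  d
   16  cdcbdccaacaddacc$cdcdbaa  a
   17  cdcdbaacdcbdccaacaddacc$  $
   18  dacc$cdcdbaacdcbdccaacad  d
   19  dbaacdcbdccaacaddacc$cdc  c
   20  dcbdccaacaddacc$cdcdbaac  c
   21  dccaacaddacc$cdcdbaacdcb  b
   22  dcdbaacdcbdccaacaddacc$c  c
   23  ddacc$cdcdbaacdcbdccaaca  a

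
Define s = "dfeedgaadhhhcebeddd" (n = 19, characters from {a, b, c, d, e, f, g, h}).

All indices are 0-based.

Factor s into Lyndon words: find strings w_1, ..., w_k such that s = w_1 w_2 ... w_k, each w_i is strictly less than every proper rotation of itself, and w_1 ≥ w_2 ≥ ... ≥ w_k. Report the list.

["dfeedg", "aadhhhcebeddd"]

emit factor 1: 'dfeedg' (i=0, period=6)
emit factor 2: 'aadhhhcebeddd' (i=6, period=13)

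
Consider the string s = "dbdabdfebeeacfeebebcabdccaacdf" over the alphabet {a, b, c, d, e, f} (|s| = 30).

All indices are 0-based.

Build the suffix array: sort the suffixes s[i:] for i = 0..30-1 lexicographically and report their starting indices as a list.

[25, 20, 3, 26, 11, 18, 1, 21, 4, 16, 8, 24, 19, 23, 27, 12, 2, 0, 22, 28, 5, 10, 17, 15, 7, 9, 14, 29, 6, 13]

rank→(start, suffix):
  0 → (25, 'aacdf')
  1 → (20, 'abdccaacdf')
  2 → (3, 'abdfebeeacfeebebcabdccaacdf')
  3 → (26, 'acdf')
  4 → (11, 'acfeebebcabdccaacdf')
  5 → (18, 'bcabdccaacdf')
  6 → (1, 'bdabdfebeeacfeebebcabdccaacdf')
  7 → (21, 'bdccaacdf')
  8 → (4, 'bdfebeeacfeebebcabdccaacdf')
  9 → (16, 'bebcabdccaacdf')
  10 → (8, 'beeacfeebebcabdccaacdf')
  11 → (24, 'caacdf')
  12 → (19, 'cabdccaacdf')
  13 → (23, 'ccaacdf')
  14 → (27, 'cdf')
  15 → (12, 'cfeebebcabdccaacdf')
  16 → (2, 'dabdfebeeacfeebebcabdccaacdf')
  17 → (0, 'dbdabdfebeeacfeebebcabdccaacdf')
  18 → (22, 'dccaacdf')
  19 → (28, 'df')
  20 → (5, 'dfebeeacfeebebcabdccaacdf')
  21 → (10, 'eacfeebebcabdccaacdf')
  22 → (17, 'ebcabdccaacdf')
  23 → (15, 'ebebcabdccaacdf')
  24 → (7, 'ebeeacfeebebcabdccaacdf')
  25 → (9, 'eeacfeebebcabdccaacdf')
  26 → (14, 'eebebcabdccaacdf')
  27 → (29, 'f')
  28 → (6, 'febeeacfeebebcabdccaacdf')
  29 → (13, 'feebebcabdccaacdf')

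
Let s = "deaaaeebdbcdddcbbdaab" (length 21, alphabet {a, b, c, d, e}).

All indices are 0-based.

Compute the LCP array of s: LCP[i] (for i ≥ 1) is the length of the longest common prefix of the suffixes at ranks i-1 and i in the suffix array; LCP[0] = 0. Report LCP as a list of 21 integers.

sorted suffixes:
  #0 SA[0]=2  'aaaeebdbcdddcbbdaab'
  #1 SA[1]=18  'aab'
  #2 SA[2]=3  'aaeebdbcdddcbbdaab'
  #3 SA[3]=19  'ab'
  #4 SA[4]=4  'aeebdbcdddcbbdaab'
  #5 SA[5]=20  'b'
  #6 SA[6]=15  'bbdaab'
  #7 SA[7]=9  'bcdddcbbdaab'
  #8 SA[8]=16  'bdaab'
  #9 SA[9]=7  'bdbcdddcbbdaab'
  #10 SA[10]=14  'cbbdaab'
  #11 SA[11]=10  'cdddcbbdaab'
  #12 SA[12]=17  'daab'
  #13 SA[13]=8  'dbcdddcbbdaab'
  #14 SA[14]=13  'dcbbdaab'
  #15 SA[15]=12  'ddcbbdaab'
  #16 SA[16]=11  'dddcbbdaab'
  #17 SA[17]=0  'deaaaeebdbcdddcbbdaab'
  #18 SA[18]=1  'eaaaeebdbcdddcbbdaab'
  #19 SA[19]=6  'ebdbcdddcbbdaab'
  #20 SA[20]=5  'eebdbcdddcbbdaab'

SA = [2, 18, 3, 19, 4, 20, 15, 9, 16, 7, 14, 10, 17, 8, 13, 12, 11, 0, 1, 6, 5]
rank  pair      lcp
   1  s[2:],s[18:]  2  'aa'
   2  s[18:],s[3:]  2  'aa'
   3  s[3:],s[19:]  1  'a'
   4  s[19:],s[4:]  1  'a'
   5  s[4:],s[20:]  0  ''
   6  s[20:],s[15:]  1  'b'
   7  s[15:],s[9:]  1  'b'
   8  s[9:],s[16:]  1  'b'
   9  s[16:],s[7:]  2  'bd'
  10  s[7:],s[14:]  0  ''
  11  s[14:],s[10:]  1  'c'
  12  s[10:],s[17:]  0  ''
  13  s[17:],s[8:]  1  'd'
  14  s[8:],s[13:]  1  'd'
  15  s[13:],s[12:]  1  'd'
  16  s[12:],s[11:]  2  'dd'
  17  s[11:],s[0:]  1  'd'
  18  s[0:],s[1:]  0  ''
  19  s[1:],s[6:]  1  'e'
  20  s[6:],s[5:]  1  'e'

[0, 2, 2, 1, 1, 0, 1, 1, 1, 2, 0, 1, 0, 1, 1, 1, 2, 1, 0, 1, 1]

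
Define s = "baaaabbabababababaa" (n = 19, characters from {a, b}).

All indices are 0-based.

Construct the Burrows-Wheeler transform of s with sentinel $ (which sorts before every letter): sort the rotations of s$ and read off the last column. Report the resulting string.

rank  rotation              last
    0  $baaaabbabababababaa  a
    1  a$baaaabbabababababa  a
    2  aa$baaaabbababababab  b
    3  aaaabbabababababaa$b  b
    4  aaabbabababababaa$ba  a
    5  aabbabababababaa$baa  a
    6  abaa$baaaabbabababab  b
    7  ababaa$baaaabbababab  b
    8  abababaa$baaaabbabab  b
    9  ababababaa$baaaabbab  b
   10  abababababaa$baaaabb  b
   11  abbabababababaa$baaa  a
   12  baa$baaaabbababababa  a
   13  baaaabbabababababaa$  $
   14  babaa$baaaabbabababa  a
   15  bababaa$baaaabbababa  a
   16  babababaa$baaaabbaba  a
   17  bababababaa$baaaabba  a
   18  babababababaa$baaaab  b
   19  bbabababababaa$baaaa  a

aabbaabbbbbaa$aaaaba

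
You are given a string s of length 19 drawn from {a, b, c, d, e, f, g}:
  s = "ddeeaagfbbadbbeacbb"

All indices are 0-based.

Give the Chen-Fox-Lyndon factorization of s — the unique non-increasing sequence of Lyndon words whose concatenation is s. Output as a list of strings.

["ddee", "aagfbbadbbeacbb"]

emit factor 1: 'ddee' (i=0, period=4)
emit factor 2: 'aagfbbadbbeacbb' (i=4, period=15)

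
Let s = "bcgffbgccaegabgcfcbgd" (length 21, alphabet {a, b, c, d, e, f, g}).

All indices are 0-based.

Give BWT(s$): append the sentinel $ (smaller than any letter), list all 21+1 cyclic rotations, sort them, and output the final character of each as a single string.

dgc$faccfggbgafcgebbbc

rank  rotation                last
    0  $bcgffbgccaegabgcfcbgd  d
    1  abgcfcbgd$bcgffbgccaeg  g
    2  aegabgcfcbgd$bcgffbgcc  c
    3  bcgffbgccaegabgcfcbgd$  $
    4  bgccaegabgcfcbgd$bcgff  f
    5  bgcfcbgd$bcgffbgccaega  a
    6  bgd$bcgffbgccaegabgcfc  c
    7  caegabgcfcbgd$bcgffbgc  c
    8  cbgd$bcgffbgccaegabgcf  f
    9  ccaegabgcfcbgd$bcgffbg  g
   10  cfcbgd$bcgffbgccaegabg  g
   11  cgffbgccaegabgcfcbgd$b  b
   12  d$bcgffbgccaegabgcfcbg  g
   13  egabgcfcbgd$bcgffbgcca  a
   14  fbgccaegabgcfcbgd$bcgf  f
   15  fcbgd$bcgffbgccaegabgc  c
   16  ffbgccaegabgcfcbgd$bcg  g
   17  gabgcfcbgd$bcgffbgccae  e
   18  gccaegabgcfcbgd$bcgffb  b
   19  gcfcbgd$bcgffbgccaegab  b
   20  gd$bcgffbgccaegabgcfcb  b
   21  gffbgccaegabgcfcbgd$bc  c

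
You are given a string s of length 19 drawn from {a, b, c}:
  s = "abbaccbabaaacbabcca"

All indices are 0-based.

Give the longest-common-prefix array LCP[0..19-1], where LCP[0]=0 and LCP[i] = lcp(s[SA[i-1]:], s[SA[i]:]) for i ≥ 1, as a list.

sorted suffixes:
  #0 SA[0]=18  'a'
  #1 SA[1]=9  'aaacbabcca'
  #2 SA[2]=10  'aacbabcca'
  #3 SA[3]=7  'abaaacbabcca'
  #4 SA[4]=0  'abbaccbabaaacbabcca'
  #5 SA[5]=14  'abcca'
  #6 SA[6]=11  'acbabcca'
  #7 SA[7]=3  'accbabaaacbabcca'
  #8 SA[8]=8  'baaacbabcca'
  #9 SA[9]=6  'babaaacbabcca'
  #10 SA[10]=13  'babcca'
  #11 SA[11]=2  'baccbabaaacbabcca'
  #12 SA[12]=1  'bbaccbabaaacbabcca'
  #13 SA[13]=15  'bcca'
  #14 SA[14]=17  'ca'
  #15 SA[15]=5  'cbabaaacbabcca'
  #16 SA[16]=12  'cbabcca'
  #17 SA[17]=16  'cca'
  #18 SA[18]=4  'ccbabaaacbabcca'

SA = [18, 9, 10, 7, 0, 14, 11, 3, 8, 6, 13, 2, 1, 15, 17, 5, 12, 16, 4]
rank  pair      lcp
   1  s[18:],s[9:]  1  'a'
   2  s[9:],s[10:]  2  'aa'
   3  s[10:],s[7:]  1  'a'
   4  s[7:],s[0:]  2  'ab'
   5  s[0:],s[14:]  2  'ab'
   6  s[14:],s[11:]  1  'a'
   7  s[11:],s[3:]  2  'ac'
   8  s[3:],s[8:]  0  ''
   9  s[8:],s[6:]  2  'ba'
  10  s[6:],s[13:]  3  'bab'
  11  s[13:],s[2:]  2  'ba'
  12  s[2:],s[1:]  1  'b'
  13  s[1:],s[15:]  1  'b'
  14  s[15:],s[17:]  0  ''
  15  s[17:],s[5:]  1  'c'
  16  s[5:],s[12:]  4  'cbab'
  17  s[12:],s[16:]  1  'c'
  18  s[16:],s[4:]  2  'cc'

[0, 1, 2, 1, 2, 2, 1, 2, 0, 2, 3, 2, 1, 1, 0, 1, 4, 1, 2]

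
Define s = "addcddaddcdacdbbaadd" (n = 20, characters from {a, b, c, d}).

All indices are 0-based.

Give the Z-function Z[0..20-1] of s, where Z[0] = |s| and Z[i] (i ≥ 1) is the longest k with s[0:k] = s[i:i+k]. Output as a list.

[20, 0, 0, 0, 0, 0, 5, 0, 0, 0, 0, 1, 0, 0, 0, 0, 1, 3, 0, 0]

Z[0]=20
i=1: i≥r, start 0; Z[1]=0
i=2: i≥r, start 0; Z[2]=0
i=3: i≥r, start 0; Z[3]=0
i=4: i≥r, start 0; Z[4]=0
i=5: i≥r, start 0; Z[5]=0
i=6: i≥r, start 0; Z[6]=5 extend→box=[6,11)
i=7: min(r-i=4, Z[1]=0)=0; Z[7]=0
i=8: min(r-i=3, Z[2]=0)=0; Z[8]=0
i=9: min(r-i=2, Z[3]=0)=0; Z[9]=0
i=10: min(r-i=1, Z[4]=0)=0; Z[10]=0
i=11: i≥r, start 0; Z[11]=1 extend→box=[11,12)
i=12: i≥r, start 0; Z[12]=0
i=13: i≥r, start 0; Z[13]=0
i=14: i≥r, start 0; Z[14]=0
i=15: i≥r, start 0; Z[15]=0
i=16: i≥r, start 0; Z[16]=1 extend→box=[16,17)
i=17: i≥r, start 0; Z[17]=3 extend→box=[17,20)
i=18: min(r-i=2, Z[1]=0)=0; Z[18]=0
i=19: min(r-i=1, Z[2]=0)=0; Z[19]=0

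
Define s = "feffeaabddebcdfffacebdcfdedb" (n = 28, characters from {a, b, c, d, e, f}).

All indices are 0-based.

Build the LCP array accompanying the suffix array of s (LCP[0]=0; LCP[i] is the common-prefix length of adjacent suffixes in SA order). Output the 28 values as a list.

rank→(start, suffix):
  0 → (5, 'aabddebcdfffacebdcfdedb')
  1 → (6, 'abddebcdfffacebdcfdedb')
  2 → (17, 'acebdcfdedb')
  3 → (27, 'b')
  4 → (11, 'bcdfffacebdcfdedb')
  5 → (20, 'bdcfdedb')
  6 → (7, 'bddebcdfffacebdcfdedb')
  7 → (12, 'cdfffacebdcfdedb')
  8 → (18, 'cebdcfdedb')
  9 → (22, 'cfdedb')
  10 → (26, 'db')
  11 → (21, 'dcfdedb')
  12 → (8, 'ddebcdfffacebdcfdedb')
  13 → (9, 'debcdfffacebdcfdedb')
  14 → (24, 'dedb')
  15 → (13, 'dfffacebdcfdedb')
  16 → (4, 'eaabddebcdfffacebdcfdedb')
  17 → (10, 'ebcdfffacebdcfdedb')
  18 → (19, 'ebdcfdedb')
  19 → (25, 'edb')
  20 → (1, 'effeaabddebcdfffacebdcfdedb')
  21 → (16, 'facebdcfdedb')
  22 → (23, 'fdedb')
  23 → (3, 'feaabddebcdfffacebdcfdedb')
  24 → (0, 'feffeaabddebcdfffacebdcfdedb')
  25 → (15, 'ffacebdcfdedb')
  26 → (2, 'ffeaabddebcdfffacebdcfdedb')
  27 → (14, 'fffacebdcfdedb')

SA = [5, 6, 17, 27, 11, 20, 7, 12, 18, 22, 26, 21, 8, 9, 24, 13, 4, 10, 19, 25, 1, 16, 23, 3, 0, 15, 2, 14]
[i] adj suffixes → lcp
  [1] 5/6 → 1 ('a')
  [2] 6/17 → 1 ('a')
  [3] 17/27 → 0 ('')
  [4] 27/11 → 1 ('b')
  [5] 11/20 → 1 ('b')
  [6] 20/7 → 2 ('bd')
  [7] 7/12 → 0 ('')
  [8] 12/18 → 1 ('c')
  [9] 18/22 → 1 ('c')
  [10] 22/26 → 0 ('')
  [11] 26/21 → 1 ('d')
  [12] 21/8 → 1 ('d')
  [13] 8/9 → 1 ('d')
  [14] 9/24 → 2 ('de')
  [15] 24/13 → 1 ('d')
  [16] 13/4 → 0 ('')
  [17] 4/10 → 1 ('e')
  [18] 10/19 → 2 ('eb')
  [19] 19/25 → 1 ('e')
  [20] 25/1 → 1 ('e')
  [21] 1/16 → 0 ('')
  [22] 16/23 → 1 ('f')
  [23] 23/3 → 1 ('f')
  [24] 3/0 → 2 ('fe')
  [25] 0/15 → 1 ('f')
  [26] 15/2 → 2 ('ff')
  [27] 2/14 → 2 ('ff')

[0, 1, 1, 0, 1, 1, 2, 0, 1, 1, 0, 1, 1, 1, 2, 1, 0, 1, 2, 1, 1, 0, 1, 1, 2, 1, 2, 2]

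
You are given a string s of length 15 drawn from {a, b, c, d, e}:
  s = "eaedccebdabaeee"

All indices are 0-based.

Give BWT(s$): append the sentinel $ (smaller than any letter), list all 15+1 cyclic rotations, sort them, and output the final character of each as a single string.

rank  rotation          last
    0  $eaedccebdabaeee  e
    1  abaeee$eaedccebd  d
    2  aedccebdabaeee$e  e
    3  aeee$eaedccebdab  b
    4  baeee$eaedccebda  a
    5  bdabaeee$eaedcce  e
    6  ccebdabaeee$eaed  d
    7  cebdabaeee$eaedc  c
    8  dabaeee$eaedcceb  b
    9  dccebdabaeee$eae  e
   10  e$eaedccebdabaee  e
   11  eaedccebdabaeee$  $
   12  ebdabaeee$eaedcc  c
   13  edccebdabaeee$ea  a
   14  ee$eaedccebdabae  e
   15  eee$eaedccebdaba  a

edebaedcbee$caea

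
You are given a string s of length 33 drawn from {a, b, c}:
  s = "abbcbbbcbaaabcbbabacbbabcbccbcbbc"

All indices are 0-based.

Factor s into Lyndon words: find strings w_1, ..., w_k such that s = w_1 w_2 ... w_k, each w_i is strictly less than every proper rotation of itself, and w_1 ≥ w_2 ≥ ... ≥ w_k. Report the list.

["abbcbbbcb", "aaabcbbabacbbabcbccbcbbc"]

emit factor 1: 'abbcbbbcb' (i=0, period=9)
emit factor 2: 'aaabcbbabacbbabcbccbcbbc' (i=9, period=24)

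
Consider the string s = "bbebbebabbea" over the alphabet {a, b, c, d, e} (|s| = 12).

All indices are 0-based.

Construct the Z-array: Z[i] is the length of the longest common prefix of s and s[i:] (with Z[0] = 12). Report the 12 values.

Z[0]=12
i=1: i≥r, start 0; Z[1]=1 extend→box=[1,2)
i=2: i≥r, start 0; Z[2]=0
i=3: i≥r, start 0; Z[3]=4 extend→box=[3,7)
i=4: min(r-i=3, Z[1]=1)=1; Z[4]=1
i=5: min(r-i=2, Z[2]=0)=0; Z[5]=0
i=6: min(r-i=1, Z[3]=4)=1; Z[6]=1
i=7: i≥r, start 0; Z[7]=0
i=8: i≥r, start 0; Z[8]=3 extend→box=[8,11)
i=9: min(r-i=2, Z[1]=1)=1; Z[9]=1
i=10: min(r-i=1, Z[2]=0)=0; Z[10]=0
i=11: i≥r, start 0; Z[11]=0

[12, 1, 0, 4, 1, 0, 1, 0, 3, 1, 0, 0]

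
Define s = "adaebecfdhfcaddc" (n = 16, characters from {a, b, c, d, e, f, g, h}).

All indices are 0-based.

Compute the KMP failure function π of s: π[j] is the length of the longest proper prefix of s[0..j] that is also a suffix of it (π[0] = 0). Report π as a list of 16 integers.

[0, 0, 1, 0, 0, 0, 0, 0, 0, 0, 0, 0, 1, 2, 0, 0]

π[0] = 0
j=1 s[j]='d': π[1]=0 (border '')
j=2 s[j]='a': π[2]=1 (border 'a')
j=3 s[j]='e': k: 1→0; π[3]=0 (border '')
j=4 s[j]='b': π[4]=0 (border '')
j=5 s[j]='e': π[5]=0 (border '')
j=6 s[j]='c': π[6]=0 (border '')
j=7 s[j]='f': π[7]=0 (border '')
j=8 s[j]='d': π[8]=0 (border '')
j=9 s[j]='h': π[9]=0 (border '')
j=10 s[j]='f': π[10]=0 (border '')
j=11 s[j]='c': π[11]=0 (border '')
j=12 s[j]='a': π[12]=1 (border 'a')
j=13 s[j]='d': π[13]=2 (border 'ad')
j=14 s[j]='d': k: 2→0; π[14]=0 (border '')
j=15 s[j]='c': π[15]=0 (border '')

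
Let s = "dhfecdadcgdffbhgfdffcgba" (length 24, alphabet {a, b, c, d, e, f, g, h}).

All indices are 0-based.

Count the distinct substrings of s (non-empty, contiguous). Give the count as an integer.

280

sorted suffixes:
  #0 SA[0]=23  'a'
  #1 SA[1]=6  'adcgdffbhgfdffcgba'
  #2 SA[2]=22  'ba'
  #3 SA[3]=13  'bhgfdffcgba'
  #4 SA[4]=4  'cdadcgdffbhgfdffcgba'
  #5 SA[5]=20  'cgba'
  #6 SA[6]=8  'cgdffbhgfdffcgba'
  #7 SA[7]=5  'dadcgdffbhgfdffcgba'
  #8 SA[8]=7  'dcgdffbhgfdffcgba'
  #9 SA[9]=10  'dffbhgfdffcgba'
  #10 SA[10]=17  'dffcgba'
  #11 SA[11]=0  'dhfecdadcgdffbhgfdffcgba'
  #12 SA[12]=3  'ecdadcgdffbhgfdffcgba'
  #13 SA[13]=12  'fbhgfdffcgba'
  #14 SA[14]=19  'fcgba'
  #15 SA[15]=16  'fdffcgba'
  #16 SA[16]=2  'fecdadcgdffbhgfdffcgba'
  #17 SA[17]=11  'ffbhgfdffcgba'
  #18 SA[18]=18  'ffcgba'
  #19 SA[19]=21  'gba'
  #20 SA[20]=9  'gdffbhgfdffcgba'
  #21 SA[21]=15  'gfdffcgba'
  #22 SA[22]=1  'hfecdadcgdffbhgfdffcgba'
  #23 SA[23]=14  'hgfdffcgba'

SA = [23, 6, 22, 13, 4, 20, 8, 5, 7, 10, 17, 0, 3, 12, 19, 16, 2, 11, 18, 21, 9, 15, 1, 14]
i: (SA[i-1],SA[i]) lcp shared
  1: (23,6) 1 'a'
  2: (6,22) 0 ''
  3: (22,13) 1 'b'
  4: (13,4) 0 ''
  5: (4,20) 1 'c'
  6: (20,8) 2 'cg'
  7: (8,5) 0 ''
  8: (5,7) 1 'd'
  9: (7,10) 1 'd'
  10: (10,17) 3 'dff'
  11: (17,0) 1 'd'
  12: (0,3) 0 ''
  13: (3,12) 0 ''
  14: (12,19) 1 'f'
  15: (19,16) 1 'f'
  16: (16,2) 1 'f'
  17: (2,11) 1 'f'
  18: (11,18) 2 'ff'
  19: (18,21) 0 ''
  20: (21,9) 1 'g'
  21: (9,15) 1 'g'
  22: (15,1) 0 ''
  23: (1,14) 1 'h'

n(n+1)/2 = 24·25/2 = 300
Σ LCP = 0 + 1 + 0 + 1 + 0 + 1 + 2 + 0 + 1 + 1 + 3 + 1 + 0 + 0 + 1 + 1 + 1 + 1 + 2 + 0 + 1 + 1 + 0 + 1 = 20
distinct = 300 − 20 = 280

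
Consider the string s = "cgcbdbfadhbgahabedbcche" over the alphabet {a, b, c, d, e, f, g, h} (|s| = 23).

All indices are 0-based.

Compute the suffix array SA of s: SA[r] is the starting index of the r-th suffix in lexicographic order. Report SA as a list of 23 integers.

[14, 7, 12, 18, 3, 15, 5, 10, 2, 19, 0, 20, 17, 4, 8, 22, 16, 6, 11, 1, 13, 9, 21]

sorted suffixes:
  #0 SA[0]=14  'abedbcche'
  #1 SA[1]=7  'adhbgahabedbcche'
  #2 SA[2]=12  'ahabedbcche'
  #3 SA[3]=18  'bcche'
  #4 SA[4]=3  'bdbfadhbgahabedbcche'
  #5 SA[5]=15  'bedbcche'
  #6 SA[6]=5  'bfadhbgahabedbcche'
  #7 SA[7]=10  'bgahabedbcche'
  #8 SA[8]=2  'cbdbfadhbgahabedbcche'
  #9 SA[9]=19  'cche'
  #10 SA[10]=0  'cgcbdbfadhbgahabedbcche'
  #11 SA[11]=20  'che'
  #12 SA[12]=17  'dbcche'
  #13 SA[13]=4  'dbfadhbgahabedbcche'
  #14 SA[14]=8  'dhbgahabedbcche'
  #15 SA[15]=22  'e'
  #16 SA[16]=16  'edbcche'
  #17 SA[17]=6  'fadhbgahabedbcche'
  #18 SA[18]=11  'gahabedbcche'
  #19 SA[19]=1  'gcbdbfadhbgahabedbcche'
  #20 SA[20]=13  'habedbcche'
  #21 SA[21]=9  'hbgahabedbcche'
  #22 SA[22]=21  'he'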